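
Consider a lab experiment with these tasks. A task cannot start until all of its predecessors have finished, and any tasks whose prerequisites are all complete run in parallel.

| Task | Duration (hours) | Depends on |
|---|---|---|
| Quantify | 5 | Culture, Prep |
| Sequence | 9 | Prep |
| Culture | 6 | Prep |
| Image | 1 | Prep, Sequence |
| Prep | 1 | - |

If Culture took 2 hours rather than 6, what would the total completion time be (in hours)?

The binding path is Prep→Culture→Quantify = 1+6+5 = 12; finish at 12 hours.
Since Culture is critical, the -4 change carries straight to that chain (now 8 hours).
The binding chain switches to Prep→Sequence→Image = 1+9+1 = 11; finish 11 hours.

11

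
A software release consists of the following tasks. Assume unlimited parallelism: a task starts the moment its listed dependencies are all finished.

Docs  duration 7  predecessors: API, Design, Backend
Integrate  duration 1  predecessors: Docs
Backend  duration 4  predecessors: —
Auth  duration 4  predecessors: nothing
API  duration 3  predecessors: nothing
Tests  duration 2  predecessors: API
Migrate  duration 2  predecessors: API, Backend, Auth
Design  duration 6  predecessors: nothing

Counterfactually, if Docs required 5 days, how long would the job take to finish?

12

Baseline: Design→Docs→Integrate = 6+7+1 = 14 → 14 days.
Since Docs is critical, the -2 change carries straight to that chain (now 12 days).
That remains the longest chain; total 12 days.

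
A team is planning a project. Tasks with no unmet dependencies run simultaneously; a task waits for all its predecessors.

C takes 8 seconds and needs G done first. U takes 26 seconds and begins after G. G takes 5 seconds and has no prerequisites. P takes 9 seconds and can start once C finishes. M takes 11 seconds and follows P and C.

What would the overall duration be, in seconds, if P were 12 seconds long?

36

The binding path is G→C→P→M = 5+8+9+11 = 33; finish at 33 seconds.
Since P is critical, the +3 change carries straight to that chain (now 36 seconds).
That remains the longest chain; total 36 seconds.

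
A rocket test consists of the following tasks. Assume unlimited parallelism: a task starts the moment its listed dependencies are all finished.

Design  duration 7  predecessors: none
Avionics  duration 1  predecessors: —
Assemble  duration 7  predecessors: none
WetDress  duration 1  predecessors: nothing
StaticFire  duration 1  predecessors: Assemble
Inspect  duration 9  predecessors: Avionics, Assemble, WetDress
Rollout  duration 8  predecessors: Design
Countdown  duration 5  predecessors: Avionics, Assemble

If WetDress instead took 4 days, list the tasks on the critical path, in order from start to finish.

Assemble, Inspect

Baseline: Assemble→Inspect = 7+9 = 16 → 16 days.
WetDress is off the critical path — its longest chain is 10 days, giving 6 of slack.
No other chain overtakes it, so the finish is 16 days.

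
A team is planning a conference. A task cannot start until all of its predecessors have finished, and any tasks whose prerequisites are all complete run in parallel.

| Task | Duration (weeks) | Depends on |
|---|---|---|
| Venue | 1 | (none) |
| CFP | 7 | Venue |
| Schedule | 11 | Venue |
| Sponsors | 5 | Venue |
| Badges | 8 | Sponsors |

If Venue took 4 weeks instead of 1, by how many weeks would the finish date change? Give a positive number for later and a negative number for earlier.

The binding path is Venue→Sponsors→Badges = 1+5+8 = 14; finish at 14 weeks.
Since Venue is critical, the +3 change carries straight to that chain (now 17 weeks).
The critical path is still Venue→Sponsors→Badges; finish is now 17 weeks.
Change in finish: 17 − 14 = +3 weeks.

3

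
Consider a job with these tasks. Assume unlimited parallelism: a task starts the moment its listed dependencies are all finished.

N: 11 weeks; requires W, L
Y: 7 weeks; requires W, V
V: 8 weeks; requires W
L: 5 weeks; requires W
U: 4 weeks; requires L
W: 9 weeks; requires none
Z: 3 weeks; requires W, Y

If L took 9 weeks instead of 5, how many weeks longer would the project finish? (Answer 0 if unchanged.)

Critical path before the change: W→V→Y→Z = 9+8+7+3 = 27 giving 27 weeks.
The longest path through L is only 25 weeks, so L has float 2.
The binding chain switches to W→L→N = 9+9+11 = 29; finish 29 weeks.
Change in finish: 29 − 27 = +2 weeks.

2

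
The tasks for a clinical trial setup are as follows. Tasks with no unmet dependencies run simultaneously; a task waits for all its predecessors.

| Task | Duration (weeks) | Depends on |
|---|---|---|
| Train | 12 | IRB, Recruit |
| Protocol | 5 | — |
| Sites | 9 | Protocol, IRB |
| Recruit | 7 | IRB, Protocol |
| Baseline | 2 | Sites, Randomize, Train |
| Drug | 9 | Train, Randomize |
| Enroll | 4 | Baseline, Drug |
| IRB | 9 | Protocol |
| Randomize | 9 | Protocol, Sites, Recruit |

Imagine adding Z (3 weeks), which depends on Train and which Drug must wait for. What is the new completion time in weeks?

Originally the schedule takes 46 weeks.
With Z inserted, Drug now waits for max(Train, Randomize, Z).
New critical path: Protocol→IRB→Recruit→Train→Z→Drug→Enroll = 5+9+7+12+3+9+4 = 49 ⇒ 49 weeks.

49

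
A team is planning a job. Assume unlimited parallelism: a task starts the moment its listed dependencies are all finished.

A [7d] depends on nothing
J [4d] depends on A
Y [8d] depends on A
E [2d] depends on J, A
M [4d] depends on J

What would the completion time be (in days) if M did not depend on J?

Before: longest chain A→J→M = 7+4+4 = 15, finish 15.
Without J→M, M's earliest start moves from 11 to 0.
After: A→Y = 7+8 = 15 → 15 days.

15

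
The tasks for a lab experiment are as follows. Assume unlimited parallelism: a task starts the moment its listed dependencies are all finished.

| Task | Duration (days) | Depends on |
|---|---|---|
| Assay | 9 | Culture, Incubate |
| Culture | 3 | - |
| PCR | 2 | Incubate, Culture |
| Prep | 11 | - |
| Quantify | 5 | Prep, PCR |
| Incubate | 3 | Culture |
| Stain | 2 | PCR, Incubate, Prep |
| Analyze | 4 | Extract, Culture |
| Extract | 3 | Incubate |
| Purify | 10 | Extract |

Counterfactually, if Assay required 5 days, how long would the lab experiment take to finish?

As given, the longest chain is Culture→Incubate→Extract→Purify = 3+3+3+10 = 19, so the finish is 19 days.
Assay has 4 days of float (longest path through it is 15).
No other chain overtakes it, so the finish is 19 days.

19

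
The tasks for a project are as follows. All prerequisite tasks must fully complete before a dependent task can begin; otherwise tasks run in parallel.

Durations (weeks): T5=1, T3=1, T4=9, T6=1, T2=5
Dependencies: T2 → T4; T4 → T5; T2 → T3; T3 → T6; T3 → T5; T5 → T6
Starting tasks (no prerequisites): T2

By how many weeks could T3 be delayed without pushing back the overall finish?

Critical path: T2→T4→T5→T6 = 5+9+1+1 = 16, so the finish is 16 weeks.
T3 finishes as early as 6 and must finish by 14.
So T3 can slip 14 − 6 = 8 weeks.

8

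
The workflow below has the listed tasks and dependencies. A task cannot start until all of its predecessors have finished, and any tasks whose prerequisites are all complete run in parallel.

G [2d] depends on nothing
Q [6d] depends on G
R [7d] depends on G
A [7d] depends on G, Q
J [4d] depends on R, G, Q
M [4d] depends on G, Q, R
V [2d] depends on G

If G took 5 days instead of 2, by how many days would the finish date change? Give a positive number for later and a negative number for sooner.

Baseline: G→Q→A = 2+6+7 = 15 → 15 days.
G lies on that path, so at 5 days the path becomes 18 days.
The critical path is still G→Q→A; finish is now 18 days.
Change in finish: 18 − 15 = +3 days.

3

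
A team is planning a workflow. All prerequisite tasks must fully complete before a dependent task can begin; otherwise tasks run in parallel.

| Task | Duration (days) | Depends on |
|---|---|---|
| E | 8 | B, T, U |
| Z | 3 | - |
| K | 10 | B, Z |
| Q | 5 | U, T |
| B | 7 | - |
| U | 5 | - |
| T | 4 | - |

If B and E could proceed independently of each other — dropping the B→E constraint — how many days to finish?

Original critical path: B→K = 7+10 = 17 ⇒ 17 days.
Without B→E, E's earliest start moves from 7 to 5.
After: B→K = 7+10 = 17 → 17 days.

17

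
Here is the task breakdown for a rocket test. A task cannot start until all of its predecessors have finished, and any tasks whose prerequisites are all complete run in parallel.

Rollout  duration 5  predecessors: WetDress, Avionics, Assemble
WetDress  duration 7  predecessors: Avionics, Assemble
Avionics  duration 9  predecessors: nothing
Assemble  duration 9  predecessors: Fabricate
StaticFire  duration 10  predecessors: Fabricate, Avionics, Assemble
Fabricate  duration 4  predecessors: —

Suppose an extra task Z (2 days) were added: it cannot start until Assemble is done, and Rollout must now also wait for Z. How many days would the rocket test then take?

Originally the rocket test takes 25 days.
With Z inserted, Rollout now waits for max(WetDress, Avionics, Assemble, Z).
New critical path: Fabricate→Assemble→WetDress→Rollout = 4+9+7+5 = 25 ⇒ 25 days.

25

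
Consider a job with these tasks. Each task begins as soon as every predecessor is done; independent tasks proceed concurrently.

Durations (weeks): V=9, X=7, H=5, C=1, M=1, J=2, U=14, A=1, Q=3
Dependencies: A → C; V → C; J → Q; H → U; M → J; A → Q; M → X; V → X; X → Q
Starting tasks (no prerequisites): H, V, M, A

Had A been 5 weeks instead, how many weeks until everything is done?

As given, the longest chain is H→U = 5+14 = 19, so the finish is 19 weeks.
A has 15 weeks of float (longest path through it is 4).
No other chain overtakes it, so the finish is 19 weeks.

19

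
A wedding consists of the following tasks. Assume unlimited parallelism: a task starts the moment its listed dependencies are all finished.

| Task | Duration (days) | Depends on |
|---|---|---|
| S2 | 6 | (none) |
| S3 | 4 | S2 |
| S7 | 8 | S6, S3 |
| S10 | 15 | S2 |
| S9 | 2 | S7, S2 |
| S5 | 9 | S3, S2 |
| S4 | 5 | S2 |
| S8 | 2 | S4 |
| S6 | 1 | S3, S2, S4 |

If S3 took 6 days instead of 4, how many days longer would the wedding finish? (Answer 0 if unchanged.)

Actual critical path: S2→S4→S6→S7→S9 = 6+5+1+8+2 = 22 ⇒ 22 days.
S3 is off the critical path — its longest chain is 21 days, giving 1 of slack.
The binding chain switches to S2→S3→S6→S7→S9 = 6+6+1+8+2 = 23; finish 23 days.
Change in finish: 23 − 22 = +1 days.

1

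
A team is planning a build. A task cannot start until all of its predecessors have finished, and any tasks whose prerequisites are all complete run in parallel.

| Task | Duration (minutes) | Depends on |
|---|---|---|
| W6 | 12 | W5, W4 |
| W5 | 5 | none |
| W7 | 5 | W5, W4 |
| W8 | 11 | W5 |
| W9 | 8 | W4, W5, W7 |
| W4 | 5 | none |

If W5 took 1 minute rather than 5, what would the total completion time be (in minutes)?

Actual critical path: W5→W7→W9 = 5+5+8 = 18 ⇒ 18 minutes.
W5 lies on that path, so at 1 minute the path becomes 14 minutes.
Now W4→W7→W9 = 5+5+8 = 18 is longest, so the finish becomes 18 minutes.

18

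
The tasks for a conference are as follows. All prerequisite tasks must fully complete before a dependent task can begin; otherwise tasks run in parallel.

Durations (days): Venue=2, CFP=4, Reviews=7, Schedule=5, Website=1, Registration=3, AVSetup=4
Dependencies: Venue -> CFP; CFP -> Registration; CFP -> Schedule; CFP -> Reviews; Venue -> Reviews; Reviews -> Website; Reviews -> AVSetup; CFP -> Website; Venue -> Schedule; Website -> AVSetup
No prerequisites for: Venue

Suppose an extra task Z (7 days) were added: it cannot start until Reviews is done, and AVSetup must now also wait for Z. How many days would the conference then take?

24

Originally the conference takes 18 days.
With Z inserted, AVSetup now waits for max(Website, Reviews, Z).
New critical path: Venue→CFP→Reviews→Z→AVSetup = 2+4+7+7+4 = 24 ⇒ 24 days.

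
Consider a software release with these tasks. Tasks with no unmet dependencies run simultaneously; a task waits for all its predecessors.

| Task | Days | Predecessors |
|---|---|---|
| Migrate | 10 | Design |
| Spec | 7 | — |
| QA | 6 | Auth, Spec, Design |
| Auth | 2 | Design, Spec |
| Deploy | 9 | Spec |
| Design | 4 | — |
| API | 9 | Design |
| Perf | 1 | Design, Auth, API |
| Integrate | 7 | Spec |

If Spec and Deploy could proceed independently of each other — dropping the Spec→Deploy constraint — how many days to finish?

15

Before: longest chain Spec→Deploy = 7+9 = 16, finish 16.
Without Spec→Deploy, Deploy's earliest start moves from 7 to 0.
New critical path: Spec→Auth→QA = 7+2+6 = 15 ⇒ 15 days.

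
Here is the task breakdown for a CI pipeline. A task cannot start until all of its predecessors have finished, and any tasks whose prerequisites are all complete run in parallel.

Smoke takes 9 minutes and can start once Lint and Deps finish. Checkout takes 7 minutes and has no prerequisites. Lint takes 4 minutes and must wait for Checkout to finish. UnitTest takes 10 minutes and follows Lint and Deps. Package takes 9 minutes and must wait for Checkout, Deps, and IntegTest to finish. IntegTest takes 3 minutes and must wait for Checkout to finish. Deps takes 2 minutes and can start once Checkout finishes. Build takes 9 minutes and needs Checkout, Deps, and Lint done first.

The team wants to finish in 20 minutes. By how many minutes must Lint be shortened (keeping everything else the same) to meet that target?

1

Current finish: 21 minutes; target: 20.
Lint is on every critical path, so each minute cut from Lint cuts the finish by one (this holds down to a finish of 19).
Need 21 − 20 = 1 minute off Lint → Lint becomes 3 minutes, finish becomes 20.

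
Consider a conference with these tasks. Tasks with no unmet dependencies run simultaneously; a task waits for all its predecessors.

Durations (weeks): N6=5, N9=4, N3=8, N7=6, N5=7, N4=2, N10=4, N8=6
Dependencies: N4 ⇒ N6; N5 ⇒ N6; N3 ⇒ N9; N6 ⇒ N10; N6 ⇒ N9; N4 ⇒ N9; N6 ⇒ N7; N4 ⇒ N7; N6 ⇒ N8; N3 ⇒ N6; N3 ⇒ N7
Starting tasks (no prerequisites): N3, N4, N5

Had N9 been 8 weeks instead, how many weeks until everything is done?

Actual critical path: N3→N6→N7 = 8+5+6 = 19 ⇒ 19 weeks.
The longest path through N9 is only 17 weeks, so N9 has float 2.
New critical path: N3→N6→N9 = 8+5+8 = 21 ⇒ 21 weeks.

21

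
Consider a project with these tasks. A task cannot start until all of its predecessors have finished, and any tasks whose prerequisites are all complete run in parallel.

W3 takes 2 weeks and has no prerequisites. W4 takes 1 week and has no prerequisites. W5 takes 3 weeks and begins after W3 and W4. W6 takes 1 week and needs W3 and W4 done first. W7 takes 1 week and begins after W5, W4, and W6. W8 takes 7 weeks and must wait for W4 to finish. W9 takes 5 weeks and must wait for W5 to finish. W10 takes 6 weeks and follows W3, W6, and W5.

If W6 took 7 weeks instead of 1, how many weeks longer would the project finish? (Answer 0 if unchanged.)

4

Actual critical path: W3→W5→W10 = 2+3+6 = 11 ⇒ 11 weeks.
W6 is off the critical path — its longest chain is 9 weeks, giving 2 of slack.
The binding chain switches to W3→W6→W10 = 2+7+6 = 15; finish 15 weeks.
Change in finish: 15 − 11 = +4 weeks.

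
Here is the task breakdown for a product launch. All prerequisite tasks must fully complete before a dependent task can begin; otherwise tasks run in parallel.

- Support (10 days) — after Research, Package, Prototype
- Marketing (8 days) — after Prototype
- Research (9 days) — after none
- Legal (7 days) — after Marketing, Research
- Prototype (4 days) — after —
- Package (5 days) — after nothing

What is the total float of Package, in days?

The longest chain is Research→Support = 9+10 = 19; overall finish 19 days.
Longest path through Package: 15 days (earliest finish 5, latest finish 9).
Slack of Package = 4 − 0 = 4 days.

4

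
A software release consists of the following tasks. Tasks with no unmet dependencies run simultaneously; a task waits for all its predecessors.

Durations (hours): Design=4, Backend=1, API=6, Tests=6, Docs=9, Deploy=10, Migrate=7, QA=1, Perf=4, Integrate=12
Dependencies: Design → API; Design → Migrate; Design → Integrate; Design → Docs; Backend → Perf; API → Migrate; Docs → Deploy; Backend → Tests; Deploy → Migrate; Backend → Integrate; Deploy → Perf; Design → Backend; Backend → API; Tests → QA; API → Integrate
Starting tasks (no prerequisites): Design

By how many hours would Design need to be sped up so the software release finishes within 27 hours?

3

Current finish: 30 hours; target: 27.
Design is on every critical path, so each hour cut from Design cuts the finish by one (this holds down to a finish of 27).
Need 30 − 27 = 3 hours off Design → Design becomes 1 hour, finish becomes 27.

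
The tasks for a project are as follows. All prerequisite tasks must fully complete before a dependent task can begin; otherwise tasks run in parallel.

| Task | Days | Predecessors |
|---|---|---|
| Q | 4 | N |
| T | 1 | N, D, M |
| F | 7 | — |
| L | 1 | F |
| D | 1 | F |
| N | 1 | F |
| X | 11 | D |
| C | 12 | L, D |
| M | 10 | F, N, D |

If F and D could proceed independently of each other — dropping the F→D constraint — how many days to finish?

20

Original critical path: F→L→C = 7+1+12 = 20 ⇒ 20 days.
Without F→D, D's earliest start moves from 7 to 0.
The longest chain is now F→L→C = 7+1+12 = 20, so the schedule takes 20 days.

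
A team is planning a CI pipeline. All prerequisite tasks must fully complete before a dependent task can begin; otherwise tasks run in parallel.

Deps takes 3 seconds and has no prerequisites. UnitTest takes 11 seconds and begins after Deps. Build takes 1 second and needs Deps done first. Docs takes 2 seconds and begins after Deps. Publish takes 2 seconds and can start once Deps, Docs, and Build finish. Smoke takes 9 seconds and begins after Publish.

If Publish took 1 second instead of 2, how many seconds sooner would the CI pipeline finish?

1

Critical path before the change: Deps→Docs→Publish→Smoke = 3+2+2+9 = 16 giving 16 seconds.
Since Publish is critical, the -1 change carries straight to that chain (now 15 seconds).
The critical path is still Deps→Docs→Publish→Smoke; finish is now 15 seconds.
Change in finish: 15 − 16 = -1 seconds.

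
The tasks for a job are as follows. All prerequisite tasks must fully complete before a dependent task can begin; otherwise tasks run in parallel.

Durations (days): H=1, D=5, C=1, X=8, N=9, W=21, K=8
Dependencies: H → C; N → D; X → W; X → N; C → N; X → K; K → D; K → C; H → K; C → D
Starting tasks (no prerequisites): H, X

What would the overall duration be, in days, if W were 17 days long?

31

The binding path is X→K→C→N→D = 8+8+1+9+5 = 31; finish at 31 days.
The longest path through W is only 29 days, so W has float 2.
That remains the longest chain; total 31 days.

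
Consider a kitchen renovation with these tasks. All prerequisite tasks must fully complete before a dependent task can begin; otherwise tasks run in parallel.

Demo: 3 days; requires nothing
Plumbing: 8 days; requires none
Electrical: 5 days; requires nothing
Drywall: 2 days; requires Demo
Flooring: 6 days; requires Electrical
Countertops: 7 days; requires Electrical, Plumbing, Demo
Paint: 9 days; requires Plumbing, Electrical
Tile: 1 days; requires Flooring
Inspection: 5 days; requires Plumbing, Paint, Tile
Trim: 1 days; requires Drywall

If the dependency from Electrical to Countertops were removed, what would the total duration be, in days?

22

Before: longest chain Plumbing→Paint→Inspection = 8+9+5 = 22, finish 22.
Dropping Electrical→Countertops doesn't change Countertops's earliest start (8); another predecessor still binds.
After: Plumbing→Paint→Inspection = 8+9+5 = 22 → 22 days.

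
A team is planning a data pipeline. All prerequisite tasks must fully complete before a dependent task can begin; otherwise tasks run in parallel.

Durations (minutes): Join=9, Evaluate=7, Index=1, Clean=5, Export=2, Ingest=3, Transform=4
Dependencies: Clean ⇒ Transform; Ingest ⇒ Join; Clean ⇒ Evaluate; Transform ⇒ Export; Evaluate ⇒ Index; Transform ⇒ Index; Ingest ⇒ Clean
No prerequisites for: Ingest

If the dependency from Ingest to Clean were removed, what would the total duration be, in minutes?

Before: longest chain Ingest→Clean→Evaluate→Index = 3+5+7+1 = 16, finish 16.
Without Ingest→Clean, Clean's earliest start moves from 3 to 0.
The longest chain is now Clean→Evaluate→Index = 5+7+1 = 13, so the data pipeline takes 13 minutes.

13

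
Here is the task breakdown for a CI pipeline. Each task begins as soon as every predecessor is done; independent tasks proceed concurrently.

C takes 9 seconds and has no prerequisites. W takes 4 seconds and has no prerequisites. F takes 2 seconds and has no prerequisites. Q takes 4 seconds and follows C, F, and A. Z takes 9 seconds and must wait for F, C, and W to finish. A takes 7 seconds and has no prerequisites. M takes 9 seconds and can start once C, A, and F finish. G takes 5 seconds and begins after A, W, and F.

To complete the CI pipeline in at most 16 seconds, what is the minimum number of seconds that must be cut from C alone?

Current finish: 18 seconds; target: 16.
C is on every critical path, so each second cut from C cuts the finish by one (this holds down to a finish of 16).
Need 18 − 16 = 2 seconds off C → C becomes 7 seconds, finish becomes 16.

2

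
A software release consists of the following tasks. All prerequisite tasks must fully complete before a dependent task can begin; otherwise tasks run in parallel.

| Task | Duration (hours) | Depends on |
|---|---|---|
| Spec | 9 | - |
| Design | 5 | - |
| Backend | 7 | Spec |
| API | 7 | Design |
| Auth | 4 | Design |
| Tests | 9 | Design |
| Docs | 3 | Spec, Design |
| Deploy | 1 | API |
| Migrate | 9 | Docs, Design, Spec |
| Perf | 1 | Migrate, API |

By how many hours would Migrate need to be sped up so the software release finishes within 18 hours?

Current finish: 22 hours; target: 18.
Migrate is on every critical path, so each hour cut from Migrate cuts the finish by one (this holds down to a finish of 16).
Need 22 − 18 = 4 hours off Migrate → Migrate becomes 5 hours, finish becomes 18.

4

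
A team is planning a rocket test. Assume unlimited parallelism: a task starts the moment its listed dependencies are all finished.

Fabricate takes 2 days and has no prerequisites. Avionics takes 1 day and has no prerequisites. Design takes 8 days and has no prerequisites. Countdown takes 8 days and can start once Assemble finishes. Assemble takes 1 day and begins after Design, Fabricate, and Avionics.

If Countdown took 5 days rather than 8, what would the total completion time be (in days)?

The binding path is Design→Assemble→Countdown = 8+1+8 = 17; finish at 17 days.
Countdown is on the critical path; changing it to 5 makes that path 14 days.
No other chain overtakes it, so the finish is 14 days.

14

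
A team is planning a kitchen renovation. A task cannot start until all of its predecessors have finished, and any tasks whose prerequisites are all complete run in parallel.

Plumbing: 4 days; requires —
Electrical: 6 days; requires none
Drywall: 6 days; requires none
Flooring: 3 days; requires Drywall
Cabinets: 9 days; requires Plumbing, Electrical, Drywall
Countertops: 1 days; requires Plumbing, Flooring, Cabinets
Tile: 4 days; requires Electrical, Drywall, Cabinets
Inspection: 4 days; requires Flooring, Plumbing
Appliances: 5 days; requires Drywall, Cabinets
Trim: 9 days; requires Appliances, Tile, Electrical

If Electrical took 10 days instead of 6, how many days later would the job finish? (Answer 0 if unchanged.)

As given, the longest chain is Electrical→Cabinets→Appliances→Trim = 6+9+5+9 = 29, so the finish is 29 days.
Electrical lies on that path, so at 10 days the path becomes 33 days.
The critical path is still Electrical→Cabinets→Appliances→Trim; finish is now 33 days.
Change in finish: 33 − 29 = +4 days.

4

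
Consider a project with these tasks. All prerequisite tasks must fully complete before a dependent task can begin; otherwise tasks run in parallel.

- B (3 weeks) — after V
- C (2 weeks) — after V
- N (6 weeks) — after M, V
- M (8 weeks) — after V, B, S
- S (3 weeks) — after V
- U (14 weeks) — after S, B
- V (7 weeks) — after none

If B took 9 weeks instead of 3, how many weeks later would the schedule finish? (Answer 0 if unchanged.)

Critical path before the change: V→B→M→N = 7+3+8+6 = 24 giving 24 weeks.
B lies on that path, so at 9 weeks the path becomes 30 weeks.
No other chain overtakes it, so the finish is 30 weeks.
Change in finish: 30 − 24 = +6 weeks.

6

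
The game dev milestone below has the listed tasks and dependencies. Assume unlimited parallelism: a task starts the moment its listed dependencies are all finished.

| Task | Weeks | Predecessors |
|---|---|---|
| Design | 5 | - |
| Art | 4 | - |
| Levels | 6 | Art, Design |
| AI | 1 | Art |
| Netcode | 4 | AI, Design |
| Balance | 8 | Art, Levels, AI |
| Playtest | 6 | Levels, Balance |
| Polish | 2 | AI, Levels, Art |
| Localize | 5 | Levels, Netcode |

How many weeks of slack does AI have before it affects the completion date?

6

Design→Levels→Balance→Playtest = 5+6+8+6 = 25 sets the makespan at 25 weeks.
The longest chain containing AI totals 19 weeks.
Slack of AI = 10 − 4 = 6 weeks.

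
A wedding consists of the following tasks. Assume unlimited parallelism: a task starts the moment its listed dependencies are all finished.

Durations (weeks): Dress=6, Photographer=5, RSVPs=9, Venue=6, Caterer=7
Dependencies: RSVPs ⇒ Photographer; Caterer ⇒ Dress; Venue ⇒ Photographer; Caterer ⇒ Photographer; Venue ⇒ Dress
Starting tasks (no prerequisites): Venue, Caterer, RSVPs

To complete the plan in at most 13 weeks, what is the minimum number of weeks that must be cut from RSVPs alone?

1

Current finish: 14 weeks; target: 13.
RSVPs is on every critical path, so each week cut from RSVPs cuts the finish by one (this holds down to a finish of 13).
Need 14 − 13 = 1 week off RSVPs → RSVPs becomes 8 weeks, finish becomes 13.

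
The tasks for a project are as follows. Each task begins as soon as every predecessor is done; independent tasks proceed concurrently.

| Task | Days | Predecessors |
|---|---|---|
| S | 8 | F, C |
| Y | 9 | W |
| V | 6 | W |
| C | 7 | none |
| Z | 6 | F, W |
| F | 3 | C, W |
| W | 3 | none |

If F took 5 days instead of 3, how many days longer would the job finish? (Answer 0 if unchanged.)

2

As given, the longest chain is C→F→S = 7+3+8 = 18, so the finish is 18 days.
F is on the critical path; changing it to 5 makes that path 20 days.
No other chain overtakes it, so the finish is 20 days.
Change in finish: 20 − 18 = +2 days.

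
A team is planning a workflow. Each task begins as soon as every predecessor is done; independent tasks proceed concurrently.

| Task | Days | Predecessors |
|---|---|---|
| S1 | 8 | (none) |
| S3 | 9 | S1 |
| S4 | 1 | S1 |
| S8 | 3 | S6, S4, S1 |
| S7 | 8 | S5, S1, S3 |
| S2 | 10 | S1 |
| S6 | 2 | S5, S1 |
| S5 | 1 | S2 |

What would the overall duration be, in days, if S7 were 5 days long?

Critical path before the change: S1→S2→S5→S7 = 8+10+1+8 = 27 giving 27 days.
Since S7 is critical, the -3 change carries straight to that chain (now 24 days).
Now S1→S2→S5→S6→S8 = 8+10+1+2+3 = 24 is longest, so the finish becomes 24 days.

24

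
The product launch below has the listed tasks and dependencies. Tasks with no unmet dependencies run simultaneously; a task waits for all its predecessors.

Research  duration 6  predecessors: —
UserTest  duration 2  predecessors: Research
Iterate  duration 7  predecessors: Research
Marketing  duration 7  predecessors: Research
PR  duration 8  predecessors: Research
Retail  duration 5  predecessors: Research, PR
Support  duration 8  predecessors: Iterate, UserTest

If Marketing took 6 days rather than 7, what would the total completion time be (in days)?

Baseline: Research→Iterate→Support = 6+7+8 = 21 → 21 days.
Marketing is off the critical path — its longest chain is 13 days, giving 8 of slack.
The critical path is still Research→Iterate→Support; finish is now 21 days.

21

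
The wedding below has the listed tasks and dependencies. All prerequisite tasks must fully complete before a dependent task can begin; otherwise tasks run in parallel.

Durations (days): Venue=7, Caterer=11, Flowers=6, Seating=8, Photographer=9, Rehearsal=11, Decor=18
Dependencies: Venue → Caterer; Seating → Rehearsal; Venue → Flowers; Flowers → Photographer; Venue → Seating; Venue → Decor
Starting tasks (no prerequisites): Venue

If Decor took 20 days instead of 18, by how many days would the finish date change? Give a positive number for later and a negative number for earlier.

As given, the longest chain is Venue→Seating→Rehearsal = 7+8+11 = 26, so the finish is 26 days.
Decor has 1 day of float (longest path through it is 25).
New critical path: Venue→Decor = 7+20 = 27 ⇒ 27 days.
Change in finish: 27 − 26 = +1 days.

1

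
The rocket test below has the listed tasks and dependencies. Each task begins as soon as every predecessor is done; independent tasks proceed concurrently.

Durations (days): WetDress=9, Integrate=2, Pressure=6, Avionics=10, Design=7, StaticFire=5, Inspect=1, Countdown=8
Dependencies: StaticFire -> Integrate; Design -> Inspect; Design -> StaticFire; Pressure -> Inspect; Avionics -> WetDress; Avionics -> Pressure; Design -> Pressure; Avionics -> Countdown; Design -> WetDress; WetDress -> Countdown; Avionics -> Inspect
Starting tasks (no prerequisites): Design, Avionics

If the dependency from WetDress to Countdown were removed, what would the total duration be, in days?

19

With the dependency in place, Avionics→WetDress→Countdown = 10+9+8 = 27 sets the finish at 27 days.
Without WetDress→Countdown, Countdown's earliest start moves from 19 to 10.
After: Avionics→WetDress = 10+9 = 19 → 19 days.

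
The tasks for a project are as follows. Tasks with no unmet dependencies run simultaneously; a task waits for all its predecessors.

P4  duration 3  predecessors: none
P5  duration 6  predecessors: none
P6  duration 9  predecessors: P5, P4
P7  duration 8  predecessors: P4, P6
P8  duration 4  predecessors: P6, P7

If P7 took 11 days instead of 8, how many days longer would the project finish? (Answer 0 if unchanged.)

3

Baseline: P5→P6→P7→P8 = 6+9+8+4 = 27 → 27 days.
P7 is on the critical path; changing it to 11 makes that path 30 days.
The critical path is still P5→P6→P7→P8; finish is now 30 days.
Change in finish: 30 − 27 = +3 days.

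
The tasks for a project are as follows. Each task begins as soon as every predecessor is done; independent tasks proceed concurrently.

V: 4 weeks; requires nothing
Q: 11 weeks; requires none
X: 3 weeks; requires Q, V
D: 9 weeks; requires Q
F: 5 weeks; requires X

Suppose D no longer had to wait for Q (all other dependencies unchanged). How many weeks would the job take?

19

Before: longest chain Q→D = 11+9 = 20, finish 20.
Without Q→D, D's earliest start moves from 11 to 0.
The longest chain is now Q→X→F = 11+3+5 = 19, so the job takes 19 weeks.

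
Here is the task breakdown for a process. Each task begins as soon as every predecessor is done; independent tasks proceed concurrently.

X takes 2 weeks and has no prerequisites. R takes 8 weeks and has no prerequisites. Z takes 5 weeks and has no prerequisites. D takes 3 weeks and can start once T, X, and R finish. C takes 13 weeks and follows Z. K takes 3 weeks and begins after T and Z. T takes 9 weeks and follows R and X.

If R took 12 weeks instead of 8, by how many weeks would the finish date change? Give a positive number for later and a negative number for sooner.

Actual critical path: R→T→D = 8+9+3 = 20 ⇒ 20 weeks.
R lies on that path, so at 12 weeks the path becomes 24 weeks.
That remains the longest chain; total 24 weeks.
Change in finish: 24 − 20 = +4 weeks.

4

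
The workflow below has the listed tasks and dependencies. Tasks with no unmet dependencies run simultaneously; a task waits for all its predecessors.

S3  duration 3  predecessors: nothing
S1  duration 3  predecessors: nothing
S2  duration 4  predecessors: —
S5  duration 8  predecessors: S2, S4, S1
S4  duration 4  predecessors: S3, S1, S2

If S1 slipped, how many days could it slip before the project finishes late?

1

The longest chain is S2→S4→S5 = 4+4+8 = 16; overall finish 16 days.
The longest chain containing S1 totals 15 days.
Slack of S1 = 1 − 0 = 1 day.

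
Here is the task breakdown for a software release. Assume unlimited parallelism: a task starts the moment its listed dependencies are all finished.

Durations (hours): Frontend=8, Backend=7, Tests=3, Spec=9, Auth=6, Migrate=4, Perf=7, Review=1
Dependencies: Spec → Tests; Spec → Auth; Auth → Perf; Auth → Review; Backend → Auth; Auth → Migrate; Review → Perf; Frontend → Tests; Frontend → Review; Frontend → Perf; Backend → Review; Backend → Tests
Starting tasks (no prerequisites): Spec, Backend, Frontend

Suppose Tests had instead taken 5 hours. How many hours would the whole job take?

Baseline: Spec→Auth→Review→Perf = 9+6+1+7 = 23 → 23 hours.
Tests is off the critical path — its longest chain is 12 hours, giving 11 of slack.
No other chain overtakes it, so the finish is 23 hours.

23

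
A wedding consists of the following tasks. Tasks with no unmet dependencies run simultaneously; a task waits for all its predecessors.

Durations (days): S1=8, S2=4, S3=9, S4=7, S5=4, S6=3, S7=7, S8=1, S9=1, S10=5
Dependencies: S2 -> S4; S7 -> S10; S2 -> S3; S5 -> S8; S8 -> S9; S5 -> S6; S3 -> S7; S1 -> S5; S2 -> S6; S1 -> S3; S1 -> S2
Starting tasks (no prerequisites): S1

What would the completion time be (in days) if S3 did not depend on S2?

29

Original critical path: S1→S2→S3→S7→S10 = 8+4+9+7+5 = 33 ⇒ 33 days.
Without S2→S3, S3's earliest start moves from 12 to 8.
After: S1→S3→S7→S10 = 8+9+7+5 = 29 → 29 days.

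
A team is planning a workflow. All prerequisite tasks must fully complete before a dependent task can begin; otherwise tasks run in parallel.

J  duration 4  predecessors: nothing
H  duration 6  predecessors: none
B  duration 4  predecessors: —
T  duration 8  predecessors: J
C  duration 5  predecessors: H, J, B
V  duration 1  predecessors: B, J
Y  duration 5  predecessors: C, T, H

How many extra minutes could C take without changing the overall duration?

1

J→T→Y = 4+8+5 = 17 sets the makespan at 17 minutes.
C finishes as early as 11 and must finish by 12.
Slack of C = 7 − 6 = 1 minute.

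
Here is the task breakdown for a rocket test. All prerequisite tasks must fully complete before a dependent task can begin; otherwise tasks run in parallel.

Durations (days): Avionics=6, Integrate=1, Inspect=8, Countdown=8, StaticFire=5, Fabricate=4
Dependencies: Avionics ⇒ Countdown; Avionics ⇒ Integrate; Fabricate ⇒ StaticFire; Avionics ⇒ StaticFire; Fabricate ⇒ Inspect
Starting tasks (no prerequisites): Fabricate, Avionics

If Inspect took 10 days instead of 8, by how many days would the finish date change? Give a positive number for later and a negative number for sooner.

Baseline: Avionics→Countdown = 6+8 = 14 → 14 days.
Inspect has 2 days of float (longest path through it is 12).
New critical path: Fabricate→Inspect = 4+10 = 14 ⇒ 14 days.
Change in finish: 14 − 14 = +0 days.

0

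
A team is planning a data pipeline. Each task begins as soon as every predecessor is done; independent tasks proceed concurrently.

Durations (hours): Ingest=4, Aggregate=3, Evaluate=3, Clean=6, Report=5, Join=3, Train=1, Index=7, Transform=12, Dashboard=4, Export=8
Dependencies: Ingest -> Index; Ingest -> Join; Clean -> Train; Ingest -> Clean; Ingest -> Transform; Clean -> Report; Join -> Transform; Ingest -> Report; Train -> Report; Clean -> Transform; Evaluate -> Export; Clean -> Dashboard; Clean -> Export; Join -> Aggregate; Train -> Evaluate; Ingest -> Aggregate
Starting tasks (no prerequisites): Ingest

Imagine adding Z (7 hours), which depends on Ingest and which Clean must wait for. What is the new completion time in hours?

29

Originally the schedule takes 22 hours.
With Z inserted, Clean now waits for max(Ingest, Z).
New critical path: Ingest→Z→Clean→Transform = 4+7+6+12 = 29 ⇒ 29 hours.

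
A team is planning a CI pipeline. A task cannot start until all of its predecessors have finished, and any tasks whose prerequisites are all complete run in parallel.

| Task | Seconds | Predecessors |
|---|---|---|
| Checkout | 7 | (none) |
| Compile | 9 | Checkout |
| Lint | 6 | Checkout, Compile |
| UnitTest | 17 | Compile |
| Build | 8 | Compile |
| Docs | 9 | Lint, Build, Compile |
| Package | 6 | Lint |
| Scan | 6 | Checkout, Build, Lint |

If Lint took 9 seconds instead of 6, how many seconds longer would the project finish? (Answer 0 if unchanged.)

1

Critical path before the change: Checkout→Compile→UnitTest = 7+9+17 = 33 giving 33 seconds.
Lint is off the critical path — its longest chain is 31 seconds, giving 2 of slack.
Now Checkout→Compile→Lint→Docs = 7+9+9+9 = 34 is longest, so the finish becomes 34 seconds.
Change in finish: 34 − 33 = +1 seconds.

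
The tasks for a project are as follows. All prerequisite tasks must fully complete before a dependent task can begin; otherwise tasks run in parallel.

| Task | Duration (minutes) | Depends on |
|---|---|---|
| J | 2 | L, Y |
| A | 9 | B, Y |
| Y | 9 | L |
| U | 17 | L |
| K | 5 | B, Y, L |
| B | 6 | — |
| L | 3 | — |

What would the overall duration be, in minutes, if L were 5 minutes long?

The binding path is L→Y→A = 3+9+9 = 21; finish at 21 minutes.
L is on the critical path; changing it to 5 makes that path 23 minutes.
That remains the longest chain; total 23 minutes.

23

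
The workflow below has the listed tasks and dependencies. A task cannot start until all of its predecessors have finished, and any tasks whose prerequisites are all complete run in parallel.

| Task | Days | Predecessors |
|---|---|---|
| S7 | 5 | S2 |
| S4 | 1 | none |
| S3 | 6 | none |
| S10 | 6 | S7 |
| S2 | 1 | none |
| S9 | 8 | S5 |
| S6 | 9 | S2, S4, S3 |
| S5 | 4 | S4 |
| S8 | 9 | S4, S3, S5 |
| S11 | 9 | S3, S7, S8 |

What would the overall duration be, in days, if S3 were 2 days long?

23

As given, the longest chain is S3→S8→S11 = 6+9+9 = 24, so the finish is 24 days.
S3 is on the critical path; changing it to 2 makes that path 20 days.
New critical path: S4→S5→S8→S11 = 1+4+9+9 = 23 ⇒ 23 days.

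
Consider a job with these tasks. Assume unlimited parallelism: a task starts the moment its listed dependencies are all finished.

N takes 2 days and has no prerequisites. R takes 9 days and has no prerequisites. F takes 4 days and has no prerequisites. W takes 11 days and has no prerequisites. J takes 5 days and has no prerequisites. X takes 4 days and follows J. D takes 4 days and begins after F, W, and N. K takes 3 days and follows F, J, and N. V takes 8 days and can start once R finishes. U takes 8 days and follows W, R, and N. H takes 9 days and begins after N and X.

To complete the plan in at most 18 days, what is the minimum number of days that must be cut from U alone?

Current finish: 19 days; target: 18.
U is on every critical path, so each day cut from U cuts the finish by one (this holds down to a finish of 18).
Need 19 − 18 = 1 day off U → U becomes 7 days, finish becomes 18.

1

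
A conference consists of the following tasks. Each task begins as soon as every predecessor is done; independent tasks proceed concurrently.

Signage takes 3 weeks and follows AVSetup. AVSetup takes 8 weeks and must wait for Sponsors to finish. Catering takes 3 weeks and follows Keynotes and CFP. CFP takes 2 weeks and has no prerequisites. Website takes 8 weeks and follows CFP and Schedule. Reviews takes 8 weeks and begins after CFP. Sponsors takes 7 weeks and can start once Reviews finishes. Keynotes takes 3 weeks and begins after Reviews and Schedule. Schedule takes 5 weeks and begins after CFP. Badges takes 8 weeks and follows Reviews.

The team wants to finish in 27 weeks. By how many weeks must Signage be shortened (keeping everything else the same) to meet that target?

1

Current finish: 28 weeks; target: 27.
Signage is on every critical path, so each week cut from Signage cuts the finish by one (this holds down to a finish of 26).
Need 28 − 27 = 1 week off Signage → Signage becomes 2 weeks, finish becomes 27.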